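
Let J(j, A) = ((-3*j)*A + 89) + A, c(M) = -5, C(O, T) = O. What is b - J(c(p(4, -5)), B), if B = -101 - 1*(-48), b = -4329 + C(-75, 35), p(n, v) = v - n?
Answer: -3645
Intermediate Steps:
b = -4404 (b = -4329 - 75 = -4404)
B = -53 (B = -101 + 48 = -53)
J(j, A) = 89 + A - 3*A*j (J(j, A) = (-3*A*j + 89) + A = (89 - 3*A*j) + A = 89 + A - 3*A*j)
b - J(c(p(4, -5)), B) = -4404 - (89 - 53 - 3*(-53)*(-5)) = -4404 - (89 - 53 - 795) = -4404 - 1*(-759) = -4404 + 759 = -3645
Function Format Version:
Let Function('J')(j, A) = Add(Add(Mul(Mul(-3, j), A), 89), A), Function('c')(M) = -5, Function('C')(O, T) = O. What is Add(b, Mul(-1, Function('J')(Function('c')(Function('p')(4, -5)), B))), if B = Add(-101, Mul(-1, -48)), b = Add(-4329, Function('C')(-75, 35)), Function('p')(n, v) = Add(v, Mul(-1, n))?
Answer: -3645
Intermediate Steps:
b = -4404 (b = Add(-4329, -75) = -4404)
B = -53 (B = Add(-101, 48) = -53)
Function('J')(j, A) = Add(89, A, Mul(-3, A, j)) (Function('J')(j, A) = Add(Add(Mul(-3, A, j), 89), A) = Add(Add(89, Mul(-3, A, j)), A) = Add(89, A, Mul(-3, A, j)))
Add(b, Mul(-1, Function('J')(Function('c')(Function('p')(4, -5)), B))) = Add(-4404, Mul(-1, Add(89, -53, Mul(-3, -53, -5)))) = Add(-4404, Mul(-1, Add(89, -53, -795))) = Add(-4404, Mul(-1, -759)) = Add(-4404, 759) = -3645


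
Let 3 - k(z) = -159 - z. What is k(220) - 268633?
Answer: -268251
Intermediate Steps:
k(z) = 162 + z (k(z) = 3 - (-159 - z) = 3 + (159 + z) = 162 + z)
k(220) - 268633 = (162 + 220) - 268633 = 382 - 268633 = -268251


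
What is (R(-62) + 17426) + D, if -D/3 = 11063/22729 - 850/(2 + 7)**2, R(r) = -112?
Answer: 10643731009/613683 ≈ 17344.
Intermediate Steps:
D = 18423547/613683 (D = -3*(11063/22729 - 850/(2 + 7)**2) = -3*(11063*(1/22729) - 850/(9**2)) = -3*(11063/22729 - 850/81) = -3*(-18423547/1841049) = 18423547/613683 ≈ 30.021)
(R(-62) + 17426) + D = (-112 + 17426) + 18423547/613683 = 17314 + 18423547/613683 = 10643731009/613683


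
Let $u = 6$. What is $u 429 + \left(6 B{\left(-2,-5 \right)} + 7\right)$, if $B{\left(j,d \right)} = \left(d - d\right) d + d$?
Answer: $2551$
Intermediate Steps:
$B{\left(j,d \right)} = d$ ($B{\left(j,d \right)} = 0 d + d = 0 + d = d$)
$u 429 + \left(6 B{\left(-2,-5 \right)} + 7\right) = 6 \cdot 429 + \left(6 \left(-5\right) + 7\right) = 2574 + \left(-30 + 7\right) = 2574 - 23 = 2551$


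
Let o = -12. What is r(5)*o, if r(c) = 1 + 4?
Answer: -60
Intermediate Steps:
r(c) = 5
r(5)*o = 5*(-12) = -60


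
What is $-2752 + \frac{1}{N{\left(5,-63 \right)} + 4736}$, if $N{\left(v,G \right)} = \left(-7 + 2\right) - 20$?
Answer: $- \frac{12964671}{4711} \approx -2752.0$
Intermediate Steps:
$N{\left(v,G \right)} = -25$ ($N{\left(v,G \right)} = -5 - 20 = -25$)
$-2752 + \frac{1}{N{\left(5,-63 \right)} + 4736} = -2752 + \frac{1}{-25 + 4736} = -2752 + \frac{1}{4711} = - \frac{12964671}{4711}$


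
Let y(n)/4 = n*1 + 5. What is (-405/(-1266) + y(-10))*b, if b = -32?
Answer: 132880/211 ≈ 629.76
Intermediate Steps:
y(n) = 20 + 4*n (y(n) = 4*(n*1 + 5) = 4*(n + 5) = 4*(5 + n) = 20 + 4*n)
(-405/(-1266) + y(-10))*b = (-405/(-1266) + (20 + 4*(-10)))*(-32) = (-405*(-1/1266) + (20 - 40))*(-32) = (135/422 - 20)*(-32) = -8305/422*(-32) = 132880/211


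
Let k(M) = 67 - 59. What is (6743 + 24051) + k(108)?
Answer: 30802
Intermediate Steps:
k(M) = 8
(6743 + 24051) + k(108) = (6743 + 24051) + 8 = 30794 + 8 = 30802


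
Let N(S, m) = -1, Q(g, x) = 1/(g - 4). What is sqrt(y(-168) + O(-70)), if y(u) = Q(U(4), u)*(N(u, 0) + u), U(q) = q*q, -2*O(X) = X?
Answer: sqrt(753)/6 ≈ 4.5735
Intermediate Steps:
O(X) = -X/2
U(q) = q**2
Q(g, x) = 1/(-4 + g)
y(u) = -1/12 + u/12 (y(u) = (-1 + u)/(-4 + 4**2) = (-1 + u)/(-4 + 16) = (-1 + u)/12 = -1/12 + u/12)
sqrt(y(-168) + O(-70)) = sqrt((-1/12 + (1/12)*(-168)) - 1/2*(-70)) = sqrt((-1/12 - 14) + 35) = sqrt(-169/12 + 35) = sqrt(251/12) = sqrt(753)/6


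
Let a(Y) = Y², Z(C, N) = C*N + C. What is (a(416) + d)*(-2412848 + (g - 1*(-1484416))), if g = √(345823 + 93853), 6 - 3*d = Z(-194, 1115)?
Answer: -227675665632 + 490452*√109919 ≈ -2.2751e+11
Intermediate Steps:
Z(C, N) = C + C*N
d = 72170 (d = 2 - (-194)*(1 + 1115)/3 = 2 - (-194)*1116/3 = 2 - ⅓*(-216504) = 2 + 72168 = 72170)
g = 2*√109919 (g = √439676 = 2*√109919 ≈ 663.08)
(a(416) + d)*(-2412848 + (g - 1*(-1484416))) = (416² + 72170)*(-2412848 + (2*√109919 - 1*(-1484416))) = (173056 + 72170)*(-2412848 + (2*√109919 + 1484416)) = 245226*(-2412848 + (1484416 + 2*√109919)) = 245226*(-928432 + 2*√109919) = -227675665632 + 490452*√109919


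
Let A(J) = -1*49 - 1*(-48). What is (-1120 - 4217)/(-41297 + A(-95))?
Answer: 1779/13766 ≈ 0.12923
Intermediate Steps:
A(J) = -1 (A(J) = -49 + 48 = -1)
(-1120 - 4217)/(-41297 + A(-95)) = (-1120 - 4217)/(-41297 - 1) = -5337/(-41298) = -5337*(-1/41298) = 1779/13766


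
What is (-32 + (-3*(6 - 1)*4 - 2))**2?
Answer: 8836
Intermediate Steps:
(-32 + (-3*(6 - 1)*4 - 2))**2 = (-32 + (-15*4 - 2))**2 = (-32 + (-3*20 - 2))**2 = (-32 + (-60 - 2))**2 = (-32 - 62)**2 = (-94)**2 = 8836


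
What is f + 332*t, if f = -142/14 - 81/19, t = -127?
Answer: -5609728/133 ≈ -42178.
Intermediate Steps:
f = -1916/133 (f = -142*1/14 - 81*1/19 = -71/7 - 81/19 = -1916/133 ≈ -14.406)
f + 332*t = -1916/133 + 332*(-127) = -1916/133 - 42164 = -5609728/133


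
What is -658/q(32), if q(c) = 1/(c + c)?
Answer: -42112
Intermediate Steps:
q(c) = 1/(2*c)
-658/q(32) = -658/((1/2)/32) = -658/((1/2)*(1/32)) = -658/1/64 = -658*64 = -42112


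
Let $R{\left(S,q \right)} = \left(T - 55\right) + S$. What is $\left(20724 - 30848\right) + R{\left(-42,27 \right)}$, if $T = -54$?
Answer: $-10275$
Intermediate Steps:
$R{\left(S,q \right)} = -109 + S$ ($R{\left(S,q \right)} = \left(-54 - 55\right) + S = -109 + S$)
$\left(20724 - 30848\right) + R{\left(-42,27 \right)} = \left(20724 - 30848\right) - 151 = -10124 - 151 = -10275$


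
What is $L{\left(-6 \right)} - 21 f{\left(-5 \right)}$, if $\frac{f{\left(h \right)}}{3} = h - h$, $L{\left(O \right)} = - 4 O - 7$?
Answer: $17$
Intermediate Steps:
$L{\left(O \right)} = -7 - 4 O$
$f{\left(h \right)} = 0$ ($f{\left(h \right)} = 3 \left(h - h\right) = 3 \cdot 0 = 0$)
$L{\left(-6 \right)} - 21 f{\left(-5 \right)} = \left(-7 - -24\right) - 0 = \left(-7 + 24\right) + 0 = 17 + 0 = 17$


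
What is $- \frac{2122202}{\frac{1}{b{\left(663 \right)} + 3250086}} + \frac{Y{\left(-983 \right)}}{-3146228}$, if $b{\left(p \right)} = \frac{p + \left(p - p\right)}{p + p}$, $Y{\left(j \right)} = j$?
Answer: $- \frac{21700604455244124861}{3146228} \approx -6.8973 \cdot 10^{12}$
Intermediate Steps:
$b{\left(p \right)} = \frac{1}{2}$ ($b{\left(p \right)} = \frac{p + 0}{2 p} = p \frac{1}{2 p} = \frac{1}{2}$)
$- \frac{2122202}{\frac{1}{b{\left(663 \right)} + 3250086}} + \frac{Y{\left(-983 \right)}}{-3146228} = - \frac{2122202}{\frac{1}{\frac{1}{2} + 3250086}} - \frac{983}{-3146228} = - \frac{2122202}{\frac{1}{\frac{6500173}{2}}} - - \frac{983}{3146228} = - \frac{2122202}{\frac{2}{6500173}} + \frac{983}{3146228} = \left(-2122202\right) \frac{6500173}{2} + \frac{983}{3146228} = -6897340070473 + \frac{983}{3146228} = - \frac{21700604455244124861}{3146228}$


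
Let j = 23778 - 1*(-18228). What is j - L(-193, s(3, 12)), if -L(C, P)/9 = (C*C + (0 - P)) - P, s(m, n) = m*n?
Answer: 376599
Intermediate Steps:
L(C, P) = -9*C² + 18*P (L(C, P) = -9*((C*C + (0 - P)) - P) = -9*((C² - P) - P) = -9*(C² - 2*P) = -9*C² + 18*P)
j = 42006 (j = 23778 + 18228 = 42006)
j - L(-193, s(3, 12)) = 42006 - (-9*(-193)² + 18*(3*12)) = 42006 - (-9*37249 + 18*36) = 42006 - (-335241 + 648) = 42006 - 1*(-334593) = 42006 + 334593 = 376599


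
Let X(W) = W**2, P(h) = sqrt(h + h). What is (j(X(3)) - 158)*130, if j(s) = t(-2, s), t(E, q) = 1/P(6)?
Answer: -20540 + 65*sqrt(3)/3 ≈ -20502.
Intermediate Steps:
P(h) = sqrt(2)*sqrt(h) (P(h) = sqrt(2*h) = sqrt(2)*sqrt(h))
t(E, q) = sqrt(3)/6 (t(E, q) = 1/(sqrt(2)*sqrt(6)) = 1/(2*sqrt(3)) = sqrt(3)/6)
j(s) = sqrt(3)/6
(j(X(3)) - 158)*130 = (sqrt(3)/6 - 158)*130 = (-158 + sqrt(3)/6)*130 = -20540 + 65*sqrt(3)/3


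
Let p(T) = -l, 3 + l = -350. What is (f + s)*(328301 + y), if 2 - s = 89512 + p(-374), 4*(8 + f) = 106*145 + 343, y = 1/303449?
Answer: -17123682156937825/606898 ≈ -2.8215e+10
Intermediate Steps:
y = 1/303449 ≈ 3.2954e-6
f = 15681/4 (f = -8 + (106*145 + 343)/4 = -8 + (15370 + 343)/4 = -8 + (¼)*15713 = -8 + 15713/4 = 15681/4 ≈ 3920.3)
l = -353 (l = -3 - 350 = -353)
p(T) = 353 (p(T) = -1*(-353) = 353)
s = -89863 (s = 2 - (89512 + 353) = 2 - 1*89865 = 2 - 89865 = -89863)
(f + s)*(328301 + y) = (15681/4 - 89863)*(328301 + 1/303449) = -343771/4*99622610150/303449 = -17123682156937825/606898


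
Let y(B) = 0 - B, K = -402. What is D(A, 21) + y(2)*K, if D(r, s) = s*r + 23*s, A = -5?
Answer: 1182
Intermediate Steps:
D(r, s) = 23*s + r*s (D(r, s) = r*s + 23*s = 23*s + r*s)
y(B) = -B
D(A, 21) + y(2)*K = 21*(23 - 5) - 1*2*(-402) = 21*18 - 2*(-402) = 378 + 804 = 1182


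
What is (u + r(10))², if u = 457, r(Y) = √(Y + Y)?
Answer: 208869 + 1828*√5 ≈ 2.1296e+5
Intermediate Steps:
r(Y) = √2*√Y (r(Y) = √(2*Y) = √2*√Y)
(u + r(10))² = (457 + √2*√10)² = (457 + 2*√5)²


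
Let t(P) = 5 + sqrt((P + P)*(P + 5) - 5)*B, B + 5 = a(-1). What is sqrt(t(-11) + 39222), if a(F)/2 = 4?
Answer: sqrt(39227 + 3*sqrt(127)) ≈ 198.14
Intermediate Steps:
a(F) = 8 (a(F) = 2*4 = 8)
B = 3 (B = -5 + 8 = 3)
t(P) = 5 + 3*sqrt(-5 + 2*P*(5 + P)) (t(P) = 5 + sqrt((P + P)*(P + 5) - 5)*3 = 5 + sqrt((2*P)*(5 + P) - 5)*3 = 5 + sqrt(2*P*(5 + P) - 5)*3 = 5 + sqrt(-5 + 2*P*(5 + P))*3 = 5 + 3*sqrt(-5 + 2*P*(5 + P)))
sqrt(t(-11) + 39222) = sqrt((5 + 3*sqrt(-5 + 2*(-11)**2 + 10*(-11))) + 39222) = sqrt((5 + 3*sqrt(-5 + 2*121 - 110)) + 39222) = sqrt((5 + 3*sqrt(-5 + 242 - 110)) + 39222) = sqrt((5 + 3*sqrt(127)) + 39222) = sqrt(39227 + 3*sqrt(127))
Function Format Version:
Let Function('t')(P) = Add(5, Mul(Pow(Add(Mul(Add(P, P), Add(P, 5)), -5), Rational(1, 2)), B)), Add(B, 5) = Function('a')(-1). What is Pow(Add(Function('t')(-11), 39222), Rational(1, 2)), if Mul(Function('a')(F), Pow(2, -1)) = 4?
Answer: Pow(Add(39227, Mul(3, Pow(127, Rational(1, 2)))), Rational(1, 2)) ≈ 198.14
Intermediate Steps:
Function('a')(F) = 8 (Function('a')(F) = Mul(2, 4) = 8)
B = 3 (B = Add(-5, 8) = 3)
Function('t')(P) = Add(5, Mul(3, Pow(Add(-5, Mul(2, P, Add(5, P))), Rational(1, 2)))) (Function('t')(P) = Add(5, Mul(Pow(Add(Mul(Add(P, P), Add(P, 5)), -5), Rational(1, 2)), 3)) = Add(5, Mul(Pow(Add(Mul(Mul(2, P), Add(5, P)), -5), Rational(1, 2)), 3)) = Add(5, Mul(Pow(Add(Mul(2, P, Add(5, P)), -5), Rational(1, 2)), 3)) = Add(5, Mul(Pow(Add(-5, Mul(2, P, Add(5, P))), Rational(1, 2)), 3)) = Add(5, Mul(3, Pow(Add(-5, Mul(2, P, Add(5, P))), Rational(1, 2)))))
Pow(Add(Function('t')(-11), 39222), Rational(1, 2)) = Pow(Add(Add(5, Mul(3, Pow(Add(-5, Mul(2, Pow(-11, 2)), Mul(10, -11)), Rational(1, 2)))), 39222), Rational(1, 2)) = Pow(Add(Add(5, Mul(3, Pow(Add(-5, Mul(2, 121), -110), Rational(1, 2)))), 39222), Rational(1, 2)) = Pow(Add(Add(5, Mul(3, Pow(Add(-5, 242, -110), Rational(1, 2)))), 39222), Rational(1, 2)) = Pow(Add(Add(5, Mul(3, Pow(127, Rational(1, 2)))), 39222), Rational(1, 2)) = Pow(Add(39227, Mul(3, Pow(127, Rational(1, 2)))), Rational(1, 2))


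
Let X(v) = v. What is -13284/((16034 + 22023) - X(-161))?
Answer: -6642/19109 ≈ -0.34758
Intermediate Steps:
-13284/((16034 + 22023) - X(-161)) = -13284/((16034 + 22023) - 1*(-161)) = -13284/(38057 + 161) = -13284/38218 = -13284*1/38218 = -6642/19109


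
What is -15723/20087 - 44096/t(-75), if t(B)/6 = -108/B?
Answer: -2768413121/542349 ≈ -5104.5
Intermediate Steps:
t(B) = -648/B (t(B) = 6*(-108/B) = -648/B)
-15723/20087 - 44096/t(-75) = -15723/20087 - 44096/((-648/(-75))) = -15723*1/20087 - 44096/((-648*(-1/75))) = -15723/20087 - 44096/216/25 = -15723/20087 - 44096*25/216 = -15723/20087 - 137800/27 = -2768413121/542349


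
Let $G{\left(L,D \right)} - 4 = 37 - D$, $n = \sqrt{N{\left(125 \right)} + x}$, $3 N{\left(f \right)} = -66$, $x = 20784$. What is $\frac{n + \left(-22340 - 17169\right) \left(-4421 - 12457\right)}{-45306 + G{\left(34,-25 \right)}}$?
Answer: $- \frac{3832373}{260} - \frac{\sqrt{20762}}{45240} \approx -14740.0$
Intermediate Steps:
$N{\left(f \right)} = -22$ ($N{\left(f \right)} = \frac{1}{3} \left(-66\right) = -22$)
$n = \sqrt{20762}$ ($n = \sqrt{-22 + 20784} = \sqrt{20762} \approx 144.09$)
$G{\left(L,D \right)} = 41 - D$ ($G{\left(L,D \right)} = 4 - \left(-37 + D\right) = 41 - D$)
$\frac{n + \left(-22340 - 17169\right) \left(-4421 - 12457\right)}{-45306 + G{\left(34,-25 \right)}} = \frac{\sqrt{20762} + \left(-22340 - 17169\right) \left(-4421 - 12457\right)}{-45306 + \left(41 - -25\right)} = \frac{\sqrt{20762} - -666832902}{-45306 + \left(41 + 25\right)} = \frac{\sqrt{20762} + 666832902}{-45306 + 66} = \frac{666832902 + \sqrt{20762}}{-45240} = \left(666832902 + \sqrt{20762}\right) \left(- \frac{1}{45240}\right) = - \frac{3832373}{260} - \frac{\sqrt{20762}}{45240}$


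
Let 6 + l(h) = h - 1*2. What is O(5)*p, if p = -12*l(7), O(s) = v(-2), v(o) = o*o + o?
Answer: 24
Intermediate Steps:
l(h) = -8 + h (l(h) = -6 + (h - 1*2) = -6 + (h - 2) = -6 + (-2 + h) = -8 + h)
v(o) = o + o**2 (v(o) = o**2 + o = o + o**2)
O(s) = 2 (O(s) = -2*(1 - 2) = -2*(-1) = 2)
p = 12 (p = -12*(-8 + 7) = -12*(-1) = 12)
O(5)*p = 2*12 = 24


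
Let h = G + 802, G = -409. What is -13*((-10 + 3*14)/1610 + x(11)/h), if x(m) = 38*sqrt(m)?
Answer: -208/805 - 494*sqrt(11)/393 ≈ -4.4274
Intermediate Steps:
h = 393 (h = -409 + 802 = 393)
-13*((-10 + 3*14)/1610 + x(11)/h) = -13*((-10 + 3*14)/1610 + (38*sqrt(11))/393) = -13*((-10 + 42)*(1/1610) + (38*sqrt(11))*(1/393)) = -13*(32*(1/1610) + 38*sqrt(11)/393) = -13*(16/805 + 38*sqrt(11)/393) = -208/805 - 494*sqrt(11)/393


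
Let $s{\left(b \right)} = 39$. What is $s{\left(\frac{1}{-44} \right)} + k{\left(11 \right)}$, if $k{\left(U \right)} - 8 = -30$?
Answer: $17$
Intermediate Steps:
$k{\left(U \right)} = -22$ ($k{\left(U \right)} = 8 - 30 = -22$)
$s{\left(\frac{1}{-44} \right)} + k{\left(11 \right)} = 39 - 22 = 17$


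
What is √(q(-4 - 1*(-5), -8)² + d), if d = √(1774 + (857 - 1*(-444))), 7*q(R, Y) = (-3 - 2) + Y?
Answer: √(169 + 245*√123)/7 ≈ 7.6747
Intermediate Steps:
q(R, Y) = -5/7 + Y/7 (q(R, Y) = ((-3 - 2) + Y)/7 = (-5 + Y)/7 = -5/7 + Y/7)
d = 5*√123 (d = √(1774 + (857 + 444)) = √(1774 + 1301) = √3075 = 5*√123 ≈ 55.453)
√(q(-4 - 1*(-5), -8)² + d) = √((-5/7 + (⅐)*(-8))² + 5*√123) = √((-5/7 - 8/7)² + 5*√123) = √((-13/7)² + 5*√123) = √(169/49 + 5*√123)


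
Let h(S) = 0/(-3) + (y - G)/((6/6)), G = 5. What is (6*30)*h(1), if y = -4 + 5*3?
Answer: 1080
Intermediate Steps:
y = 11 (y = -4 + 15 = 11)
h(S) = 6 (h(S) = 0/(-3) + (11 - 1*5)/((6/6)) = 0*(-⅓) + (11 - 5)/((6*(⅙))) = 0 + 6/1 = 0 + 6*1 = 0 + 6 = 6)
(6*30)*h(1) = (6*30)*6 = 180*6 = 1080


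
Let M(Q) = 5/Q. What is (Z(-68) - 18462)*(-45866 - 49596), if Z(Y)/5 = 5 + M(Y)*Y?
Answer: 1757646344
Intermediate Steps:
Z(Y) = 50 (Z(Y) = 5*(5 + (5/Y)*Y) = 5*(5 + 5) = 5*10 = 50)
(Z(-68) - 18462)*(-45866 - 49596) = (50 - 18462)*(-45866 - 49596) = -18412*(-95462) = 1757646344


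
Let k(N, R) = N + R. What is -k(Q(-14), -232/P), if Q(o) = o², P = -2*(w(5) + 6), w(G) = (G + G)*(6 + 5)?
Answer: -197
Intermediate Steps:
w(G) = 22*G (w(G) = (2*G)*11 = 22*G)
P = -232 (P = -2*(22*5 + 6) = -2*(110 + 6) = -2*116 = -232)
-k(Q(-14), -232/P) = -((-14)² - 232/(-232)) = -(196 - 232*(-1/232)) = -(196 + 1) = -1*197 = -197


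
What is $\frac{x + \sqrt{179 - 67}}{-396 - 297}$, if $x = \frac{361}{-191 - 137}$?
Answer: $\frac{361}{227304} - \frac{4 \sqrt{7}}{693} \approx -0.013683$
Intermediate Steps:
$x = - \frac{361}{328}$ ($x = \frac{361}{-328} = 361 \left(- \frac{1}{328}\right) = - \frac{361}{328} \approx -1.1006$)
$\frac{x + \sqrt{179 - 67}}{-396 - 297} = \frac{- \frac{361}{328} + \sqrt{179 - 67}}{-396 - 297} = \frac{- \frac{361}{328} + \sqrt{112}}{-693} = \left(- \frac{361}{328} + 4 \sqrt{7}\right) \left(- \frac{1}{693}\right) = \frac{361}{227304} - \frac{4 \sqrt{7}}{693}$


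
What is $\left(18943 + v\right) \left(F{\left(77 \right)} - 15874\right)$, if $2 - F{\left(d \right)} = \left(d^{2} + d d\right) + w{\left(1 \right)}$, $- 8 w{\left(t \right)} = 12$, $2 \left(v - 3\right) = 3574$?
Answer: $- \frac{1149789981}{2} \approx -5.749 \cdot 10^{8}$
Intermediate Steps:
$v = 1790$ ($v = 3 + \frac{1}{2} \cdot 3574 = 3 + 1787 = 1790$)
$w{\left(t \right)} = - \frac{3}{2}$ ($w{\left(t \right)} = \left(- \frac{1}{8}\right) 12 = - \frac{3}{2}$)
$F{\left(d \right)} = \frac{7}{2} - 2 d^{2}$ ($F{\left(d \right)} = 2 - \left(\left(d^{2} + d d\right) - \frac{3}{2}\right) = 2 - \left(\left(d^{2} + d^{2}\right) - \frac{3}{2}\right) = 2 - \left(2 d^{2} - \frac{3}{2}\right) = 2 - \left(- \frac{3}{2} + 2 d^{2}\right) = \frac{7}{2} - 2 d^{2}$)
$\left(18943 + v\right) \left(F{\left(77 \right)} - 15874\right) = \left(18943 + 1790\right) \left(\left(\frac{7}{2} - 2 \cdot 77^{2}\right) - 15874\right) = 20733 \left(\left(\frac{7}{2} - 11858\right) - 15874\right) = 20733 \left(- \frac{23709}{2} - 15874\right) = 20733 \left(- \frac{55457}{2}\right) = - \frac{1149789981}{2}$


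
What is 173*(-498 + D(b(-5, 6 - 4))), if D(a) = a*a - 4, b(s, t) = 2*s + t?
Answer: -75774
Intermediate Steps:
b(s, t) = t + 2*s
D(a) = -4 + a² (D(a) = a² - 4 = -4 + a²)
173*(-498 + D(b(-5, 6 - 4))) = 173*(-498 + (-4 + ((6 - 4) + 2*(-5))²)) = 173*(-498 + (-4 + (2 - 10)²)) = 173*(-498 + (-4 + (-8)²)) = 173*(-498 + (-4 + 64)) = 173*(-498 + 60) = 173*(-438) = -75774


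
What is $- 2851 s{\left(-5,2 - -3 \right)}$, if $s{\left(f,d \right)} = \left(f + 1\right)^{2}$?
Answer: $-45616$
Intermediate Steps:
$s{\left(f,d \right)} = \left(1 + f\right)^{2}$
$- 2851 s{\left(-5,2 - -3 \right)} = - 2851 \left(1 - 5\right)^{2} = - 2851 \left(-4\right)^{2} = \left(-2851\right) 16 = -45616$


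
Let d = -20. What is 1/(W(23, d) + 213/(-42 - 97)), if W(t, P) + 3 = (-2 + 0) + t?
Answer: 139/2289 ≈ 0.060725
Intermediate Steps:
W(t, P) = -5 + t (W(t, P) = -3 + ((-2 + 0) + t) = -3 + (-2 + t) = -5 + t)
1/(W(23, d) + 213/(-42 - 97)) = 1/((-5 + 23) + 213/(-42 - 97)) = 1/(18 + 213/(-139)) = 1/(18 - 1/139*213) = 1/(18 - 213/139) = 1/(2289/139) = 139/2289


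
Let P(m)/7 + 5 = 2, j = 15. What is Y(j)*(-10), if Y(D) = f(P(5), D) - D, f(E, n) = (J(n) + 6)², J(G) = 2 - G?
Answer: -340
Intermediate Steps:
P(m) = -21 (P(m) = -35 + 7*2 = -35 + 14 = -21)
f(E, n) = (8 - n)² (f(E, n) = ((2 - n) + 6)² = (8 - n)²)
Y(D) = (-8 + D)² - D
Y(j)*(-10) = ((-8 + 15)² - 1*15)*(-10) = (7² - 15)*(-10) = (49 - 15)*(-10) = 34*(-10) = -340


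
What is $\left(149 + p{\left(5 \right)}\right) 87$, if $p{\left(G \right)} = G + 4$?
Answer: $13746$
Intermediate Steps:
$p{\left(G \right)} = 4 + G$
$\left(149 + p{\left(5 \right)}\right) 87 = \left(149 + \left(4 + 5\right)\right) 87 = \left(149 + 9\right) 87 = 158 \cdot 87 = 13746$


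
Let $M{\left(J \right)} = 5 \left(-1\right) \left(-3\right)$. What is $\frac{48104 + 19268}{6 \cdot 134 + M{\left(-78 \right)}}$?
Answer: $\frac{67372}{819} \approx 82.261$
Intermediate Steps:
$M{\left(J \right)} = 15$ ($M{\left(J \right)} = \left(-5\right) \left(-3\right) = 15$)
$\frac{48104 + 19268}{6 \cdot 134 + M{\left(-78 \right)}} = \frac{48104 + 19268}{6 \cdot 134 + 15} = \frac{67372}{804 + 15} = \frac{67372}{819}$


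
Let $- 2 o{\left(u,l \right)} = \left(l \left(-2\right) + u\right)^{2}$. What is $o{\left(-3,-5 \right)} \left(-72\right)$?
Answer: $1764$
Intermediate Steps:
$o{\left(u,l \right)} = - \frac{\left(u - 2 l\right)^{2}}{2}$ ($o{\left(u,l \right)} = - \frac{\left(l \left(-2\right) + u\right)^{2}}{2} = - \frac{\left(- 2 l + u\right)^{2}}{2} = - \frac{\left(u - 2 l\right)^{2}}{2}$)
$o{\left(-3,-5 \right)} \left(-72\right) = - \frac{\left(\left(-1\right) \left(-3\right) + 2 \left(-5\right)\right)^{2}}{2} \left(-72\right) = - \frac{\left(3 - 10\right)^{2}}{2} \left(-72\right) = - \frac{\left(-7\right)^{2}}{2} \left(-72\right) = \left(- \frac{1}{2}\right) 49 \left(-72\right) = \left(- \frac{49}{2}\right) \left(-72\right) = 1764$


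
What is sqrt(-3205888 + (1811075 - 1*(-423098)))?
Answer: I*sqrt(971715) ≈ 985.76*I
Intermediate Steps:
sqrt(-3205888 + (1811075 - 1*(-423098))) = sqrt(-3205888 + (1811075 + 423098)) = sqrt(-3205888 + 2234173) = sqrt(-971715) = I*sqrt(971715)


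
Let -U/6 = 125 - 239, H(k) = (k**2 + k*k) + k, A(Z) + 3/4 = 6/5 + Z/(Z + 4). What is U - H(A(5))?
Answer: 11031749/16200 ≈ 680.97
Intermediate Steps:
A(Z) = 9/20 + Z/(4 + Z) (A(Z) = -3/4 + (6/5 + Z/(Z + 4)) = -3/4 + (6*(1/5) + Z/(4 + Z)) = -3/4 + (6/5 + Z/(4 + Z)) = 9/20 + Z/(4 + Z))
H(k) = k + 2*k**2 (H(k) = (k**2 + k**2) + k = 2*k**2 + k = k + 2*k**2)
U = 684 (U = -6*(125 - 239) = -6*(-114) = 684)
U - H(A(5)) = 684 - (36 + 29*5)/(20*(4 + 5))*(1 + 2*((36 + 29*5)/(20*(4 + 5)))) = 684 - (1/20)*(36 + 145)/9*(1 + 2*((1/20)*(36 + 145)/9)) = 684 - (1/20)*(1/9)*181*(1 + 2*((1/20)*(1/9)*181)) = 684 - 181*(1 + 2*(181/180))/180 = 684 - 181*(1 + 181/90)/180 = 684 - 181*271/(180*90) = 684 - 1*49051/16200 = 684 - 49051/16200 = 11031749/16200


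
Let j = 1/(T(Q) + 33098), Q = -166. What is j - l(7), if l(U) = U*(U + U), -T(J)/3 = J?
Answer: -3292407/33596 ≈ -98.000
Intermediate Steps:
T(J) = -3*J
l(U) = 2*U² (l(U) = U*(2*U) = 2*U²)
j = 1/33596 (j = 1/(-3*(-166) + 33098) = 1/(498 + 33098) = 1/33596 ≈ 2.9765e-5)
j - l(7) = 1/33596 - 2*7² = 1/33596 - 2*49 = 1/33596 - 1*98 = 1/33596 - 98 = -3292407/33596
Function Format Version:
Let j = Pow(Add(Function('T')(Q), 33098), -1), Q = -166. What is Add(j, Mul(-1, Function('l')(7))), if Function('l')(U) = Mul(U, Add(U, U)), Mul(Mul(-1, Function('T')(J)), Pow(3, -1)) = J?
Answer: Rational(-3292407, 33596) ≈ -98.000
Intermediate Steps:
Function('T')(J) = Mul(-3, J)
Function('l')(U) = Mul(2, Pow(U, 2)) (Function('l')(U) = Mul(U, Mul(2, U)) = Mul(2, Pow(U, 2)))
j = Rational(1, 33596) (j = Pow(Add(Mul(-3, -166), 33098), -1) = Pow(Add(498, 33098), -1) = Pow(33596, -1) = Rational(1, 33596) ≈ 2.9765e-5)
Add(j, Mul(-1, Function('l')(7))) = Add(Rational(1, 33596), Mul(-1, Mul(2, Pow(7, 2)))) = Add(Rational(1, 33596), Mul(-1, Mul(2, 49))) = Add(Rational(1, 33596), Mul(-1, 98)) = Add(Rational(1, 33596), -98) = Rational(-3292407, 33596)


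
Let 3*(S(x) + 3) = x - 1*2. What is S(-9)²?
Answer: 400/9 ≈ 44.444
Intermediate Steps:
S(x) = -11/3 + x/3 (S(x) = -3 + (x - 1*2)/3 = -3 + (x - 2)/3 = -3 + (-2 + x)/3 = -3 + (-⅔ + x/3) = -11/3 + x/3)
S(-9)² = (-11/3 + (⅓)*(-9))² = (-11/3 - 3)² = (-20/3)² = 400/9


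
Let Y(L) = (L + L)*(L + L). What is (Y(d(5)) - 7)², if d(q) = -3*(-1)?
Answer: 841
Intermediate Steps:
d(q) = 3
Y(L) = 4*L² (Y(L) = (2*L)*(2*L) = 4*L²)
(Y(d(5)) - 7)² = (4*3² - 7)² = (4*9 - 7)² = (36 - 7)² = 29² = 841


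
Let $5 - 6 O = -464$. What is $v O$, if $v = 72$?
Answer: $5628$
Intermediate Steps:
$O = \frac{469}{6}$ ($O = \frac{5}{6} - - \frac{232}{3} = \frac{5}{6} + \frac{232}{3} = \frac{469}{6} \approx 78.167$)
$v O = 72 \cdot \frac{469}{6} = 5628$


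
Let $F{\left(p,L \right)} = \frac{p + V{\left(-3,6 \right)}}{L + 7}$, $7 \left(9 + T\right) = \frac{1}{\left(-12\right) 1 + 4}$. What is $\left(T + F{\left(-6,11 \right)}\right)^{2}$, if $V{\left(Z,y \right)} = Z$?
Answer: $\frac{284089}{3136} \approx 90.59$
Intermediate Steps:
$T = - \frac{505}{56}$ ($T = -9 + \frac{1}{7 \left(\left(-12\right) 1 + 4\right)} = -9 + \frac{1}{7 \left(-12 + 4\right)} = -9 + \frac{1}{7 \left(-8\right)} = -9 + \frac{1}{7} \left(- \frac{1}{8}\right) = -9 - \frac{1}{56} = - \frac{505}{56} \approx -9.0179$)
$F{\left(p,L \right)} = \frac{-3 + p}{7 + L}$ ($F{\left(p,L \right)} = \frac{p - 3}{L + 7} = \frac{-3 + p}{7 + L}$)
$\left(T + F{\left(-6,11 \right)}\right)^{2} = \left(- \frac{505}{56} + \frac{-3 - 6}{7 + 11}\right)^{2} = \left(- \frac{505}{56} + \frac{1}{18} \left(-9\right)\right)^{2} = \left(- \frac{505}{56} - \frac{1}{2}\right)^{2} = \left(- \frac{533}{56}\right)^{2} = \frac{284089}{3136}$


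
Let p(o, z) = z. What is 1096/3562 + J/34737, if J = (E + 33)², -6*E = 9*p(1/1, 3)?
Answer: 199343/602108 ≈ 0.33108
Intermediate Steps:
E = -9/2 (E = -3*3/2 = -⅙*27 = -9/2 ≈ -4.5000)
J = 3249/4 (J = (-9/2 + 33)² = (57/2)² = 3249/4 ≈ 812.25)
1096/3562 + J/34737 = 1096/3562 + (3249/4)/34737 = 1096*(1/3562) + (3249/4)*(1/34737) = 4/13 + 1083/46316 = 199343/602108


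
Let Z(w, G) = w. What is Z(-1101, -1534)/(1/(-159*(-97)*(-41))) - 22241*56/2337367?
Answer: 1627297443384485/2337367 ≈ 6.9621e+8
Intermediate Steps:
Z(-1101, -1534)/(1/(-159*(-97)*(-41))) - 22241*56/2337367 = -1101*-159*(-97)*(-41) - 22241*56/2337367 = -1101*15423*(-41) - 1245496*1/2337367 = -1101/(1/(-632343)) - 1245496/2337367 = -1101/(-1/632343) - 1245496/2337367 = -1101*(-632343) - 1245496/2337367 = 696209643 - 1245496/2337367 = 1627297443384485/2337367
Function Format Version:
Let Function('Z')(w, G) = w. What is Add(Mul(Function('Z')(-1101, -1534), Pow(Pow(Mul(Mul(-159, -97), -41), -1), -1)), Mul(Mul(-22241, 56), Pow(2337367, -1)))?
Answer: Rational(1627297443384485, 2337367) ≈ 6.9621e+8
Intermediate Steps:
Add(Mul(Function('Z')(-1101, -1534), Pow(Pow(Mul(Mul(-159, -97), -41), -1), -1)), Mul(Mul(-22241, 56), Pow(2337367, -1))) = Add(Mul(-1101, Pow(Pow(Mul(Mul(-159, -97), -41), -1), -1)), Mul(Mul(-22241, 56), Pow(2337367, -1))) = Add(Mul(-1101, Pow(Pow(Mul(15423, -41), -1), -1)), Mul(-1245496, Rational(1, 2337367))) = Add(Mul(-1101, Pow(Pow(-632343, -1), -1)), Rational(-1245496, 2337367)) = Add(Mul(-1101, Pow(Rational(-1, 632343), -1)), Rational(-1245496, 2337367)) = Add(Mul(-1101, -632343), Rational(-1245496, 2337367)) = Add(696209643, Rational(-1245496, 2337367)) = Rational(1627297443384485, 2337367)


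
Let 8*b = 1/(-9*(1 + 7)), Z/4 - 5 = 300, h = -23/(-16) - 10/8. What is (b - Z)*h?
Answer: -702721/3072 ≈ -228.75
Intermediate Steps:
h = 3/16 (h = -23*(-1/16) - 10*⅛ = 23/16 - 5/4 = 3/16 ≈ 0.18750)
Z = 1220 (Z = 20 + 4*300 = 20 + 1200 = 1220)
b = -1/576 (b = 1/(8*((-9*(1 + 7)))) = 1/(8*((-9*8))) = (⅛)/(-72) = (⅛)*(-1/72) = -1/576 ≈ -0.0017361)
(b - Z)*h = (-1/576 - 1*1220)*(3/16) = (-1/576 - 1220)*(3/16) = -702721/576*3/16 = -702721/3072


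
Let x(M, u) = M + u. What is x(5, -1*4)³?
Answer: 1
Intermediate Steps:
x(5, -1*4)³ = (5 - 1*4)³ = (5 - 4)³ = 1³ = 1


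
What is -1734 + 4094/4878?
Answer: -4227179/2439 ≈ -1733.2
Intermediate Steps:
-1734 + 4094/4878 = -1734 + 4094*(1/4878) = -1734 + 2047/2439 = -4227179/2439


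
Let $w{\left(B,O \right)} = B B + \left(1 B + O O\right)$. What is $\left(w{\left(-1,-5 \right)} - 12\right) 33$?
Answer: $429$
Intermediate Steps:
$w{\left(B,O \right)} = B + B^{2} + O^{2}$ ($w{\left(B,O \right)} = B^{2} + \left(B + O^{2}\right) = B + B^{2} + O^{2}$)
$\left(w{\left(-1,-5 \right)} - 12\right) 33 = \left(\left(-1 + \left(-1\right)^{2} + \left(-5\right)^{2}\right) - 12\right) 33 = \left(\left(-1 + 1 + 25\right) - 12\right) 33 = \left(25 - 12\right) 33 = 13 \cdot 33 = 429$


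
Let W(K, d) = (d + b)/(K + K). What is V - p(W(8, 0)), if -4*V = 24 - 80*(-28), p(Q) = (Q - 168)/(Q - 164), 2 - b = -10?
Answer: -370267/653 ≈ -567.02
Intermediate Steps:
b = 12 (b = 2 - 1*(-10) = 2 + 10 = 12)
W(K, d) = (12 + d)/(2*K) (W(K, d) = (d + 12)/(K + K) = (12 + d)/((2*K)) = (12 + d)*(1/(2*K)) = (12 + d)/(2*K))
p(Q) = (-168 + Q)/(-164 + Q)
V = -566 (V = -(24 - 80*(-28))/4 = -(24 + 2240)/4 = -1/4*2264 = -566)
V - p(W(8, 0)) = -566 - (-168 + (1/2)*(12 + 0)/8)/(-164 + (1/2)*(12 + 0)/8) = -566 - (-168 + (1/2)*(1/8)*12)/(-164 + (1/2)*(1/8)*12) = -566 - (-168 + 3/4)/(-164 + 3/4) = -566 - (-669)/((-653/4)*4) = -566 - (-4)*(-669)/(653*4) = -566 - 1*669/653 = -566 - 669/653 = -370267/653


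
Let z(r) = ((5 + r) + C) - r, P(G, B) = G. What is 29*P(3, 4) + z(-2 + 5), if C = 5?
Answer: 97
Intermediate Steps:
z(r) = 10 (z(r) = ((5 + r) + 5) - r = (10 + r) - r = 10)
29*P(3, 4) + z(-2 + 5) = 29*3 + 10 = 87 + 10 = 97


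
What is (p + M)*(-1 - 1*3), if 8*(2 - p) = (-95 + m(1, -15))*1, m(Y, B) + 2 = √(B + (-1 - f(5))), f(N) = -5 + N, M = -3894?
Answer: 31039/2 + 2*I ≈ 15520.0 + 2.0*I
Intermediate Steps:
m(Y, B) = -2 + √(-1 + B) (m(Y, B) = -2 + √(B + (-1 - (-5 + 5))) = -2 + √(B + (-1 - 1*0)) = -2 + √(B + (-1 + 0)) = -2 + √(B - 1) = -2 + √(-1 + B))
p = 113/8 - I/2 (p = 2 - (-95 + (-2 + √(-1 - 15)))/8 = 2 - (-95 + (-2 + √(-16)))/8 = 2 - (-95 + (-2 + 4*I))/8 = 2 - (-97 + 4*I)/8 = 2 + (97/8 - I/2) = 113/8 - I/2 ≈ 14.125 - 0.5*I)
(p + M)*(-1 - 1*3) = ((113/8 - I/2) - 3894)*(-1 - 1*3) = (-31039/8 - I/2)*(-1 - 3) = (-31039/8 - I/2)*(-4) = 31039/2 + 2*I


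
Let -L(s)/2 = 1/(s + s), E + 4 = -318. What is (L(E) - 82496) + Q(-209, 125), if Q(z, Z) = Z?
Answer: -26523461/322 ≈ -82371.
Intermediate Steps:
E = -322 (E = -4 - 318 = -322)
L(s) = -1/s (L(s) = -2/(s + s) = -2*1/(2*s) = -1/s)
(L(E) - 82496) + Q(-209, 125) = (-1/(-322) - 82496) + 125 = (-1*(-1/322) - 82496) + 125 = (1/322 - 82496) + 125 = -26563711/322 + 125 = -26523461/322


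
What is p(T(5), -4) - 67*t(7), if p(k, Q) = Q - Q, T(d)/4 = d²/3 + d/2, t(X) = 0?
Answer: 0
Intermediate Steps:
T(d) = 2*d + 4*d²/3 (T(d) = 4*(d²/3 + d/2) = 4*(d/2 + d²/3) = 2*d + 4*d²/3)
p(k, Q) = 0
p(T(5), -4) - 67*t(7) = 0 - 67*0 = 0 + 0 = 0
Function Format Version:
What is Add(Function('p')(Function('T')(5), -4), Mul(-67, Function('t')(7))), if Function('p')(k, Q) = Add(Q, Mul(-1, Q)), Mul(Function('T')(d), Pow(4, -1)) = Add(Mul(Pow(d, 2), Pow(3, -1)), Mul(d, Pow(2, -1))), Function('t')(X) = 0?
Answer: 0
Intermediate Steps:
Function('T')(d) = Add(Mul(2, d), Mul(Rational(4, 3), Pow(d, 2))) (Function('T')(d) = Mul(4, Add(Mul(Pow(d, 2), Pow(3, -1)), Mul(d, Pow(2, -1)))) = Mul(4, Add(Mul(Pow(d, 2), Rational(1, 3)), Mul(d, Rational(1, 2)))) = Mul(4, Add(Mul(Rational(1, 3), Pow(d, 2)), Mul(Rational(1, 2), d))) = Mul(4, Add(Mul(Rational(1, 2), d), Mul(Rational(1, 3), Pow(d, 2)))) = Add(Mul(2, d), Mul(Rational(4, 3), Pow(d, 2))))
Function('p')(k, Q) = 0
Add(Function('p')(Function('T')(5), -4), Mul(-67, Function('t')(7))) = Add(0, Mul(-67, 0)) = Add(0, 0) = 0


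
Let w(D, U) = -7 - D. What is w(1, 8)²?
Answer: 64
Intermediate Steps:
w(1, 8)² = (-7 - 1*1)² = (-7 - 1)² = (-8)² = 64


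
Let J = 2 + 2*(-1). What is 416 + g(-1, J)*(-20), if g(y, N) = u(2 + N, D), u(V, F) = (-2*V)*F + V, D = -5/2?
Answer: 176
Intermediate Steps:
D = -5/2 (D = -5*1/2 = -5/2 ≈ -2.5000)
u(V, F) = V - 2*F*V (u(V, F) = -2*F*V + V = V - 2*F*V)
J = 0 (J = 2 - 2 = 0)
g(y, N) = 12 + 6*N (g(y, N) = (2 + N)*(1 - 2*(-5/2)) = (2 + N)*(1 + 5) = (2 + N)*6 = 12 + 6*N)
416 + g(-1, J)*(-20) = 416 + (12 + 6*0)*(-20) = 416 + (12 + 0)*(-20) = 416 + 12*(-20) = 416 - 240 = 176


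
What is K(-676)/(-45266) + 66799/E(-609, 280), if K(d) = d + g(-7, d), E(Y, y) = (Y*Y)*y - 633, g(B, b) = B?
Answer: 1103739905/70159629306 ≈ 0.015732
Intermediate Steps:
E(Y, y) = -633 + y*Y**2 (E(Y, y) = Y**2*y - 633 = y*Y**2 - 633 = -633 + y*Y**2)
K(d) = -7 + d (K(d) = d - 7 = -7 + d)
K(-676)/(-45266) + 66799/E(-609, 280) = (-7 - 676)/(-45266) + 66799/(-633 + 280*(-609)**2) = -683*(-1/45266) + 66799/(-633 + 280*370881) = 683/45266 + 66799/(-633 + 103846680) = 683/45266 + 66799/103846047 = 683/45266 + 66799*(1/103846047) = 683/45266 + 997/1549941 = 1103739905/70159629306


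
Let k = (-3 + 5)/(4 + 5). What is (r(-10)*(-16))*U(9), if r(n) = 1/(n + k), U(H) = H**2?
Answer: 1458/11 ≈ 132.55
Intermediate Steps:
k = 2/9 ≈ 0.22222
r(n) = 1/(2/9 + n) (r(n) = 1/(n + 2/9) = 1/(2/9 + n))
(r(-10)*(-16))*U(9) = ((9/(2 + 9*(-10)))*(-16))*9**2 = ((9/(2 - 90))*(-16))*81 = ((9/(-88))*(-16))*81 = ((9*(-1/88))*(-16))*81 = -9/88*(-16)*81 = (18/11)*81 = 1458/11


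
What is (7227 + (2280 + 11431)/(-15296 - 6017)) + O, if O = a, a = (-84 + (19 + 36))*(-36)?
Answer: 176266112/21313 ≈ 8270.4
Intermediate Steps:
a = 1044 (a = (-84 + 55)*(-36) = -29*(-36) = 1044)
O = 1044
(7227 + (2280 + 11431)/(-15296 - 6017)) + O = (7227 + (2280 + 11431)/(-15296 - 6017)) + 1044 = (7227 + 13711/(-21313)) + 1044 = (7227 + 13711*(-1/21313)) + 1044 = (7227 - 13711/21313) + 1044 = 154015340/21313 + 1044 = 176266112/21313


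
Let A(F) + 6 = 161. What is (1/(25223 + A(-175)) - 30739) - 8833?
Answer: -1004258215/25378 ≈ -39572.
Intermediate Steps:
A(F) = 155 (A(F) = -6 + 161 = 155)
(1/(25223 + A(-175)) - 30739) - 8833 = (1/(25223 + 155) - 30739) - 8833 = (1/25378 - 30739) - 8833 = -780094341/25378 - 8833 = -1004258215/25378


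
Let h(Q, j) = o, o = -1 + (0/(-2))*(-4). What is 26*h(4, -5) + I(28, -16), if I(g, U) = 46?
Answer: 20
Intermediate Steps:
o = -1 (o = -1 + (0*(-½))*(-4) = -1 + 0*(-4) = -1 + 0 = -1)
h(Q, j) = -1
26*h(4, -5) + I(28, -16) = 26*(-1) + 46 = -26 + 46 = 20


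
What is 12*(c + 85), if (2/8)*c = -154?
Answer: -6372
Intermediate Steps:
c = -616 (c = 4*(-154) = -616)
12*(c + 85) = 12*(-616 + 85) = 12*(-531) = -6372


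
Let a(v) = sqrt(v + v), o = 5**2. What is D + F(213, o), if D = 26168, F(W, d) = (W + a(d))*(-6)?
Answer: 24890 - 30*sqrt(2) ≈ 24848.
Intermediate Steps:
o = 25
a(v) = sqrt(2)*sqrt(v) (a(v) = sqrt(2*v) = sqrt(2)*sqrt(v))
F(W, d) = -6*W - 6*sqrt(2)*sqrt(d) (F(W, d) = (W + sqrt(2)*sqrt(d))*(-6) = -6*W - 6*sqrt(2)*sqrt(d))
D + F(213, o) = 26168 + (-6*213 - 6*sqrt(2)*sqrt(25)) = 26168 + (-1278 - 6*sqrt(2)*5) = 26168 + (-1278 - 30*sqrt(2)) = 24890 - 30*sqrt(2)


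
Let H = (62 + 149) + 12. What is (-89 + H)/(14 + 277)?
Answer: 134/291 ≈ 0.46048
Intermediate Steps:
H = 223 (H = 211 + 12 = 223)
(-89 + H)/(14 + 277) = (-89 + 223)/(14 + 277) = 134/291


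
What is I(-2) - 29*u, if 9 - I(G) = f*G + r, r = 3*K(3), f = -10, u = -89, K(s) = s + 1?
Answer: 2558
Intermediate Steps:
K(s) = 1 + s
r = 12 (r = 3*(1 + 3) = 3*4 = 12)
I(G) = -3 + 10*G (I(G) = 9 - (-10*G + 12) = 9 - (12 - 10*G) = 9 + (-12 + 10*G) = -3 + 10*G)
I(-2) - 29*u = (-3 + 10*(-2)) - 29*(-89) = (-3 - 20) + 2581 = -23 + 2581 = 2558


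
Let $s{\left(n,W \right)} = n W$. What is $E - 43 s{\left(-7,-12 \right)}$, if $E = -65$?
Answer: $-3677$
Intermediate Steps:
$s{\left(n,W \right)} = W n$
$E - 43 s{\left(-7,-12 \right)} = -65 - 43 \left(\left(-12\right) \left(-7\right)\right) = -65 - 3612 = -3677$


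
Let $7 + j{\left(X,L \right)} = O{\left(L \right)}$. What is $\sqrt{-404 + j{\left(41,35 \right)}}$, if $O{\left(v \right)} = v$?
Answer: $2 i \sqrt{94} \approx 19.391 i$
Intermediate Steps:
$j{\left(X,L \right)} = -7 + L$
$\sqrt{-404 + j{\left(41,35 \right)}} = \sqrt{-404 + \left(-7 + 35\right)} = \sqrt{-404 + 28} = \sqrt{-376} = 2 i \sqrt{94}$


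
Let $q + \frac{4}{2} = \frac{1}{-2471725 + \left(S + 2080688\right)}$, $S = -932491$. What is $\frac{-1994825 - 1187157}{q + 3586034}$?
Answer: $- \frac{4211442272496}{4746213760895} \approx -0.88733$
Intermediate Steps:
$q = - \frac{2647057}{1323528}$ ($q = -2 + \frac{1}{-2471725 + \left(-932491 + 2080688\right)} = -2 + \frac{1}{-2471725 + 1148197} = -2 + \frac{1}{-1323528} = -2 - \frac{1}{1323528} = - \frac{2647057}{1323528} \approx -2.0$)
$\frac{-1994825 - 1187157}{q + 3586034} = \frac{-1994825 - 1187157}{- \frac{2647057}{1323528} + 3586034} = - \frac{3181982}{\frac{4746213760895}{1323528}} = \left(-3181982\right) \frac{1323528}{4746213760895} = - \frac{4211442272496}{4746213760895}$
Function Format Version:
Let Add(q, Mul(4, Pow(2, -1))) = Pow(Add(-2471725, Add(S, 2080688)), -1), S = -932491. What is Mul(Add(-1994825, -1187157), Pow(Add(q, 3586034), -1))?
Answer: Rational(-4211442272496, 4746213760895) ≈ -0.88733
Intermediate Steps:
q = Rational(-2647057, 1323528) (q = Add(-2, Pow(Add(-2471725, Add(-932491, 2080688)), -1)) = Add(-2, Pow(Add(-2471725, 1148197), -1)) = Add(-2, Pow(-1323528, -1)) = Add(-2, Rational(-1, 1323528)) = Rational(-2647057, 1323528) ≈ -2.0000)
Mul(Add(-1994825, -1187157), Pow(Add(q, 3586034), -1)) = Mul(Add(-1994825, -1187157), Pow(Add(Rational(-2647057, 1323528), 3586034), -1)) = Mul(-3181982, Pow(Rational(4746213760895, 1323528), -1)) = Mul(-3181982, Rational(1323528, 4746213760895)) = Rational(-4211442272496, 4746213760895)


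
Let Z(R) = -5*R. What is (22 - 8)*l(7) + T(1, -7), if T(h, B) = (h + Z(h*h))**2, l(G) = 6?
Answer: 100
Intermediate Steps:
T(h, B) = (h - 5*h**2)**2 (T(h, B) = (h - 5*h*h)**2 = (h - 5*h**2)**2)
(22 - 8)*l(7) + T(1, -7) = (22 - 8)*6 + 1**2*(-1 + 5*1)**2 = 14*6 + 1*(-1 + 5)**2 = 84 + 1*4**2 = 84 + 1*16 = 84 + 16 = 100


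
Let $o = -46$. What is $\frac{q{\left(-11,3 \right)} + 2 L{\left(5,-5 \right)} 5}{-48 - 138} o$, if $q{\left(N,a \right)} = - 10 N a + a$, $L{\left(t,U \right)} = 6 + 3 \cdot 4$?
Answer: $\frac{3933}{31} \approx 126.87$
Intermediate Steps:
$L{\left(t,U \right)} = 18$ ($L{\left(t,U \right)} = 6 + 12 = 18$)
$q{\left(N,a \right)} = a - 10 N a$ ($q{\left(N,a \right)} = - 10 N a + a = a - 10 N a$)
$\frac{q{\left(-11,3 \right)} + 2 L{\left(5,-5 \right)} 5}{-48 - 138} o = \frac{3 \left(1 - -110\right) + 2 \cdot 18 \cdot 5}{-48 - 138} \left(-46\right) = \frac{3 \left(1 + 110\right) + 36 \cdot 5}{-186} \left(-46\right) = \left(3 \cdot 111 + 180\right) \left(- \frac{1}{186}\right) \left(-46\right) = \left(333 + 180\right) \left(- \frac{1}{186}\right) \left(-46\right) = 513 \left(- \frac{1}{186}\right) \left(-46\right) = \left(- \frac{171}{62}\right) \left(-46\right) = \frac{3933}{31}$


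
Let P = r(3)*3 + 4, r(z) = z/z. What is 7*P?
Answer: 49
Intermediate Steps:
r(z) = 1
P = 7 (P = 1*3 + 4 = 3 + 4 = 7)
7*P = 7*7 = 49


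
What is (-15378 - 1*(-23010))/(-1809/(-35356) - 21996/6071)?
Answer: -14001541696/6553061 ≈ -2136.6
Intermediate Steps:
(-15378 - 1*(-23010))/(-1809/(-35356) - 21996/6071) = (-15378 + 23010)/(-1809*(-1/35356) - 21996*1/6071) = 7632/(1809/35356 - 1692/467) = 7632/(-58977549/16511252) = 7632*(-16511252/58977549) = -14001541696/6553061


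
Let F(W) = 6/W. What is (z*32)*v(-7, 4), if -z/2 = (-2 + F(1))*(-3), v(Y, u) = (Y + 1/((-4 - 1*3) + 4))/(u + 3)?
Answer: -5632/7 ≈ -804.57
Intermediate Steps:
v(Y, u) = (-1/3 + Y)/(3 + u) (v(Y, u) = (Y + 1/((-4 - 3) + 4))/(3 + u) = (Y + 1/(-7 + 4))/(3 + u) = (Y + 1/(-3))/(3 + u) = (Y - 1/3)/(3 + u) = (-1/3 + Y)/(3 + u))
z = 24 (z = -2*(-2 + 6/1)*(-3) = -2*(-2 + 6*1)*(-3) = -2*(-2 + 6)*(-3) = -8*(-3) = -2*(-12) = 24)
(z*32)*v(-7, 4) = (24*32)*((-1/3 - 7)/(3 + 4)) = 768*(-22/3/7) = 768*((1/7)*(-22/3)) = 768*(-22/21) = -5632/7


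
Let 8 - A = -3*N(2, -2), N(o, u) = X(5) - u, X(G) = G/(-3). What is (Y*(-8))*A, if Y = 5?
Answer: -360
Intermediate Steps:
X(G) = -G/3 (X(G) = G*(-⅓) = -G/3)
N(o, u) = -5/3 - u (N(o, u) = -⅓*5 - u = -5/3 - u)
A = 9 (A = 8 - (-3)*(-5/3 - 1*(-2)) = 8 - (-3)*(-5/3 + 2) = 8 - (-3)/3 = 8 - 1*(-1) = 8 + 1 = 9)
(Y*(-8))*A = (5*(-8))*9 = -40*9 = -360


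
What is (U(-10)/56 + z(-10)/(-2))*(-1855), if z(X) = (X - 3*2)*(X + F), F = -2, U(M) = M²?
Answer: 349535/2 ≈ 1.7477e+5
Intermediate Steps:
z(X) = (-6 + X)*(-2 + X) (z(X) = (X - 3*2)*(X - 2) = (X - 6)*(-2 + X) = (-6 + X)*(-2 + X))
(U(-10)/56 + z(-10)/(-2))*(-1855) = ((-10)²/56 + (12 + (-10)² - 8*(-10))/(-2))*(-1855) = (100*(1/56) + (12 + 100 + 80)*(-½))*(-1855) = (25/14 + 192*(-½))*(-1855) = (25/14 - 96)*(-1855) = -1319/14*(-1855) = 349535/2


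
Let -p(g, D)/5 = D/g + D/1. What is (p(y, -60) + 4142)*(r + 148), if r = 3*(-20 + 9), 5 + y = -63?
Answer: 8675485/17 ≈ 5.1032e+5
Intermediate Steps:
y = -68 (y = -5 - 63 = -68)
p(g, D) = -5*D - 5*D/g (p(g, D) = -5*(D/g + D/1) = -5*(D/g + D*1) = -5*(D/g + D) = -5*(D + D/g) = -5*D - 5*D/g)
r = -33 (r = 3*(-11) = -33)
(p(y, -60) + 4142)*(r + 148) = (-5*(-60)*(1 - 68)/(-68) + 4142)*(-33 + 148) = (-5*(-60)*(-1/68)*(-67) + 4142)*115 = (5025/17 + 4142)*115 = (75439/17)*115 = 8675485/17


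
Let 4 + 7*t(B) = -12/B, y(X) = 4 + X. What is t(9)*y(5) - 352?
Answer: -2512/7 ≈ -358.86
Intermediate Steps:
t(B) = -4/7 - 12/(7*B) (t(B) = -4/7 + (-12/B)/7 = -4/7 - 12/(7*B))
t(9)*y(5) - 352 = ((4/7)*(-3 - 1*9)/9)*(4 + 5) - 352 = ((4/7)*(1/9)*(-3 - 9))*9 - 352 = ((4/7)*(1/9)*(-12))*9 - 352 = -16/21*9 - 352 = -48/7 - 352 = -2512/7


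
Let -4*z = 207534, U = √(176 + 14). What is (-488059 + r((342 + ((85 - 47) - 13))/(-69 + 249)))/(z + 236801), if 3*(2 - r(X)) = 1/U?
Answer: -976114/369835 - √190/105402975 ≈ -2.6393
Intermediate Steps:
U = √190 ≈ 13.784
r(X) = 2 - √190/570 (r(X) = 2 - √190/190/3 = 2 - √190/570)
z = -103767/2 (z = -¼*207534 = -103767/2 ≈ -51884.)
(-488059 + r((342 + ((85 - 47) - 13))/(-69 + 249)))/(z + 236801) = (-488059 + (2 - √190/570))/(-103767/2 + 236801) = (-488057 - √190/570)/(369835/2) = (-488057 - √190/570)*(2/369835) = -976114/369835 - √190/105402975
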